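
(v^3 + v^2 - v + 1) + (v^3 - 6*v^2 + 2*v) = 2*v^3 - 5*v^2 + v + 1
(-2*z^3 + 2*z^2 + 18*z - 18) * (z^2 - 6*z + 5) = -2*z^5 + 14*z^4 - 4*z^3 - 116*z^2 + 198*z - 90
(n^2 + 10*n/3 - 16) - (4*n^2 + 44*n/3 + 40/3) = -3*n^2 - 34*n/3 - 88/3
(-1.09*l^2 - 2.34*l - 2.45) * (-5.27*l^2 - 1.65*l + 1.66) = 5.7443*l^4 + 14.1303*l^3 + 14.9631*l^2 + 0.158100000000001*l - 4.067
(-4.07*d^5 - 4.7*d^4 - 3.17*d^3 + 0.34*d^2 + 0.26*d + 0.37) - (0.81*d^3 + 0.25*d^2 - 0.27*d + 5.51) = -4.07*d^5 - 4.7*d^4 - 3.98*d^3 + 0.09*d^2 + 0.53*d - 5.14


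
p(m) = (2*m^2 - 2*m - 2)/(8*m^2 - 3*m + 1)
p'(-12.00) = 0.00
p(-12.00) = 0.26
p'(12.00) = 0.00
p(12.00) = 0.23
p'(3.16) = 0.04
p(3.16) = 0.16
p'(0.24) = 2.22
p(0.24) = -3.19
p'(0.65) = 3.32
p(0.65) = -1.01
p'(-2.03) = -0.02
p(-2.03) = 0.26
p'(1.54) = 0.30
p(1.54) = -0.02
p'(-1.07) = -0.20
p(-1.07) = 0.18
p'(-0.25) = -3.23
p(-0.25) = -0.61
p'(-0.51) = -1.12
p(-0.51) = -0.10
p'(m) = (3 - 16*m)*(2*m^2 - 2*m - 2)/(8*m^2 - 3*m + 1)^2 + (4*m - 2)/(8*m^2 - 3*m + 1) = 2*(5*m^2 + 18*m - 4)/(64*m^4 - 48*m^3 + 25*m^2 - 6*m + 1)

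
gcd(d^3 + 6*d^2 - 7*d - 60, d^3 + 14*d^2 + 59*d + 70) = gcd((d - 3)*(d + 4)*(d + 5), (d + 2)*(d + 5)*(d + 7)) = d + 5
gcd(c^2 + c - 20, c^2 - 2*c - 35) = c + 5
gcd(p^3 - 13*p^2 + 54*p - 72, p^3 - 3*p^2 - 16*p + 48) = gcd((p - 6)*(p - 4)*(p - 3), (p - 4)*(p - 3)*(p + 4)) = p^2 - 7*p + 12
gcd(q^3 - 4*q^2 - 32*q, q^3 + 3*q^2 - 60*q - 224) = q^2 - 4*q - 32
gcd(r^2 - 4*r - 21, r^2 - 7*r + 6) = 1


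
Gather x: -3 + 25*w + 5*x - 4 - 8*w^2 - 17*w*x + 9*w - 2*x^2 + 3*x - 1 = -8*w^2 + 34*w - 2*x^2 + x*(8 - 17*w) - 8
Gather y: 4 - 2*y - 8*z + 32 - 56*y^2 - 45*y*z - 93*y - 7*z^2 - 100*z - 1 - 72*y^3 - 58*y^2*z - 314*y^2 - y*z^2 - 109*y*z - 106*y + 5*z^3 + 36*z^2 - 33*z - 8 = -72*y^3 + y^2*(-58*z - 370) + y*(-z^2 - 154*z - 201) + 5*z^3 + 29*z^2 - 141*z + 27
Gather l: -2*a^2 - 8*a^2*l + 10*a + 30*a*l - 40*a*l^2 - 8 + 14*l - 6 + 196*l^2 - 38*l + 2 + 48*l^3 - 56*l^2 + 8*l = -2*a^2 + 10*a + 48*l^3 + l^2*(140 - 40*a) + l*(-8*a^2 + 30*a - 16) - 12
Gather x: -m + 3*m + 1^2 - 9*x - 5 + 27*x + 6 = 2*m + 18*x + 2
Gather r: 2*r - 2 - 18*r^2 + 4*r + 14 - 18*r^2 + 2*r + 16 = -36*r^2 + 8*r + 28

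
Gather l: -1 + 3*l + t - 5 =3*l + t - 6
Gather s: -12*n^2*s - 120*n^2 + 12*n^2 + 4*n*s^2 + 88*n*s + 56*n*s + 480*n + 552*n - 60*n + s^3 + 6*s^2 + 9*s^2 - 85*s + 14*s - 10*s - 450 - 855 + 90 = -108*n^2 + 972*n + s^3 + s^2*(4*n + 15) + s*(-12*n^2 + 144*n - 81) - 1215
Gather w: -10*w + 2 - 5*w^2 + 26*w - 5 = -5*w^2 + 16*w - 3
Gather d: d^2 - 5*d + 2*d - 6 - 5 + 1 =d^2 - 3*d - 10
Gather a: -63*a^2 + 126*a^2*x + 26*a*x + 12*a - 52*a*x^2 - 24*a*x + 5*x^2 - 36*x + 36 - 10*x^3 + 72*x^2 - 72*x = a^2*(126*x - 63) + a*(-52*x^2 + 2*x + 12) - 10*x^3 + 77*x^2 - 108*x + 36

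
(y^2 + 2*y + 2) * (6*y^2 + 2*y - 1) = 6*y^4 + 14*y^3 + 15*y^2 + 2*y - 2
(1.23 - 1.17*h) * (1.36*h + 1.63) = -1.5912*h^2 - 0.2343*h + 2.0049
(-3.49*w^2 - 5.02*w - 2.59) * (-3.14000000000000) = 10.9586*w^2 + 15.7628*w + 8.1326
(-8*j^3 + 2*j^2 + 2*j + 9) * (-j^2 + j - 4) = 8*j^5 - 10*j^4 + 32*j^3 - 15*j^2 + j - 36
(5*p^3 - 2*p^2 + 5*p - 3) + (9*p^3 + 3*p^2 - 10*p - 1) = 14*p^3 + p^2 - 5*p - 4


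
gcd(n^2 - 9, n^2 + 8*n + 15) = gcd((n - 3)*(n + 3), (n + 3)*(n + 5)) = n + 3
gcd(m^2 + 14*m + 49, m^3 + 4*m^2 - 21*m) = m + 7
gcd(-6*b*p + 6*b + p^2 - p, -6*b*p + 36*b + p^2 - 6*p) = -6*b + p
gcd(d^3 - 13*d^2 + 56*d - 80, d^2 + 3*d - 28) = d - 4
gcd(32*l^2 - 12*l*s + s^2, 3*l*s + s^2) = 1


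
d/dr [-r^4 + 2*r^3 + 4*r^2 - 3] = 2*r*(-2*r^2 + 3*r + 4)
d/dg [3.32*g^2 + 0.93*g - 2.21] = 6.64*g + 0.93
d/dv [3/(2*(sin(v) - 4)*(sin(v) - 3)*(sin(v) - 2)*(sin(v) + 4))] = 3*(-4*sin(v)^3 + 15*sin(v)^2 + 20*sin(v) - 80)*cos(v)/(2*(sin(v) - 4)^2*(sin(v) - 3)^2*(sin(v) - 2)^2*(sin(v) + 4)^2)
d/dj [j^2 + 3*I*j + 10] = 2*j + 3*I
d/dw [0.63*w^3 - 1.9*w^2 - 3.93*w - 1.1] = 1.89*w^2 - 3.8*w - 3.93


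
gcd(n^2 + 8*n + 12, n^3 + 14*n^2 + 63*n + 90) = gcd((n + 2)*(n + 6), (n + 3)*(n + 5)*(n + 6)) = n + 6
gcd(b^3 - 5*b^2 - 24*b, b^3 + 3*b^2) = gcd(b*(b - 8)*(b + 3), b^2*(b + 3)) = b^2 + 3*b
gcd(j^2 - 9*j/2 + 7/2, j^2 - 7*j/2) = j - 7/2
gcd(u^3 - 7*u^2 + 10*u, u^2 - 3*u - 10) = u - 5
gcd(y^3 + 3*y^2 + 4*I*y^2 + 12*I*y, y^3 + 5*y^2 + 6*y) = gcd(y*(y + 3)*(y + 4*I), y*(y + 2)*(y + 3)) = y^2 + 3*y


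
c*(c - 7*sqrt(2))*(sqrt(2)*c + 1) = sqrt(2)*c^3 - 13*c^2 - 7*sqrt(2)*c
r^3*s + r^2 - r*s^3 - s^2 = (r - s)*(r + s)*(r*s + 1)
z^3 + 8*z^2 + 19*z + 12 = (z + 1)*(z + 3)*(z + 4)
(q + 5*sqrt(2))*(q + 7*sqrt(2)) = q^2 + 12*sqrt(2)*q + 70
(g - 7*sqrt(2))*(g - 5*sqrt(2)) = g^2 - 12*sqrt(2)*g + 70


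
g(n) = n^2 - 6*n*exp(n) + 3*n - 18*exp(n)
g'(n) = -6*n*exp(n) + 2*n - 24*exp(n) + 3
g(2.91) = -633.73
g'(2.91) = -752.25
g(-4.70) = 8.08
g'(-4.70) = -6.36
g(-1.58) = -4.00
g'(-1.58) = -3.15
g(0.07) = -19.54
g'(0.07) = -23.05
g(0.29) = -25.43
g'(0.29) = -30.82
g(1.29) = -87.97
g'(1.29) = -109.72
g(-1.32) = -4.91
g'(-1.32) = -3.94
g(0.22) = -23.37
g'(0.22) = -28.11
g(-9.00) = 54.00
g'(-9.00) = -15.00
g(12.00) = -14647751.23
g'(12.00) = -15624432.98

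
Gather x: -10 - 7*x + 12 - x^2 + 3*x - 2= -x^2 - 4*x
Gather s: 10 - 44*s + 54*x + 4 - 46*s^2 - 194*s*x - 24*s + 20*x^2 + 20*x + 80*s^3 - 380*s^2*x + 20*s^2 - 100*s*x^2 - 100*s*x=80*s^3 + s^2*(-380*x - 26) + s*(-100*x^2 - 294*x - 68) + 20*x^2 + 74*x + 14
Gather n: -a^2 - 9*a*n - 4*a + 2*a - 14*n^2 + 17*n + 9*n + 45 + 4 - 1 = -a^2 - 2*a - 14*n^2 + n*(26 - 9*a) + 48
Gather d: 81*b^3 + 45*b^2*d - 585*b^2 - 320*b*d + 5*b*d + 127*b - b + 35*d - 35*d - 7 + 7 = 81*b^3 - 585*b^2 + 126*b + d*(45*b^2 - 315*b)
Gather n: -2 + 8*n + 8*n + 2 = 16*n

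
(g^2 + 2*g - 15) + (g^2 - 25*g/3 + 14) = 2*g^2 - 19*g/3 - 1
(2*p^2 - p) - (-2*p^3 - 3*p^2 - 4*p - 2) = 2*p^3 + 5*p^2 + 3*p + 2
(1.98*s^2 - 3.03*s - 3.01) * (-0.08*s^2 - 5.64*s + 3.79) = -0.1584*s^4 - 10.9248*s^3 + 24.8342*s^2 + 5.4927*s - 11.4079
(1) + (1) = 2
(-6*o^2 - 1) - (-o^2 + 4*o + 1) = -5*o^2 - 4*o - 2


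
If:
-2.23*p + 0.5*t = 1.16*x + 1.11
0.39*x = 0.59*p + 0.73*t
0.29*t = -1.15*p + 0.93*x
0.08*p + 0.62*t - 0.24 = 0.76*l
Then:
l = -0.30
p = -0.30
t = 0.05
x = -0.36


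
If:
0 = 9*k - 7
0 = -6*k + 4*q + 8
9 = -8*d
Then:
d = -9/8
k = 7/9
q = -5/6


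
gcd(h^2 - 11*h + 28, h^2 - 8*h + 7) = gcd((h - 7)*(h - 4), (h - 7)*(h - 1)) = h - 7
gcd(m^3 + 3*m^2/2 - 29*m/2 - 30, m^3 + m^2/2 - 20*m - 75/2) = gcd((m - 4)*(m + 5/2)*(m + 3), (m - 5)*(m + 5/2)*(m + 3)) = m^2 + 11*m/2 + 15/2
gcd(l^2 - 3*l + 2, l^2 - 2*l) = l - 2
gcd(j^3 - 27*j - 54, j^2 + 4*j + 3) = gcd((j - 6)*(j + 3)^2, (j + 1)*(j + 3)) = j + 3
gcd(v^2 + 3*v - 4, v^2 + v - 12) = v + 4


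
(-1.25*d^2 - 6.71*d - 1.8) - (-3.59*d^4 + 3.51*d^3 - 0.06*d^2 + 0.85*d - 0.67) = 3.59*d^4 - 3.51*d^3 - 1.19*d^2 - 7.56*d - 1.13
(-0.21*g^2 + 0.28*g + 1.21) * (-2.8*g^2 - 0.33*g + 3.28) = 0.588*g^4 - 0.7147*g^3 - 4.1692*g^2 + 0.5191*g + 3.9688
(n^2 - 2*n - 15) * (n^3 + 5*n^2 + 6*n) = n^5 + 3*n^4 - 19*n^3 - 87*n^2 - 90*n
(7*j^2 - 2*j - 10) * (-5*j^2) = -35*j^4 + 10*j^3 + 50*j^2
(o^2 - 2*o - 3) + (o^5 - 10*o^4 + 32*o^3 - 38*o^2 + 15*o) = o^5 - 10*o^4 + 32*o^3 - 37*o^2 + 13*o - 3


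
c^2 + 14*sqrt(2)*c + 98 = (c + 7*sqrt(2))^2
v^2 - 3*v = v*(v - 3)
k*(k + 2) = k^2 + 2*k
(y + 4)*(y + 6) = y^2 + 10*y + 24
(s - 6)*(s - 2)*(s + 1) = s^3 - 7*s^2 + 4*s + 12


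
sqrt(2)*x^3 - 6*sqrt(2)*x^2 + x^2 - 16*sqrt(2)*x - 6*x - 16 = (x - 8)*(x + 2)*(sqrt(2)*x + 1)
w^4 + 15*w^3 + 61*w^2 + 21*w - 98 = (w - 1)*(w + 2)*(w + 7)^2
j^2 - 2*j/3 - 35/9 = (j - 7/3)*(j + 5/3)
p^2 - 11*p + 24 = (p - 8)*(p - 3)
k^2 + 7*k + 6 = (k + 1)*(k + 6)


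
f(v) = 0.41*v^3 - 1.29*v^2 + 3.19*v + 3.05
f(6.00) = 64.31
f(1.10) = 5.54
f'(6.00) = 31.99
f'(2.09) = 3.17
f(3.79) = 18.93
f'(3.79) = 11.08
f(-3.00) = -29.20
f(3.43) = 15.36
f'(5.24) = 23.44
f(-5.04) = -98.29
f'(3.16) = 7.32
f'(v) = 1.23*v^2 - 2.58*v + 3.19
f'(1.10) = 1.84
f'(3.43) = 8.81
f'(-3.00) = 22.00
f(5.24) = 43.34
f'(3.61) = 9.91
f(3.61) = 17.04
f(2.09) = 7.83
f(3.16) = 13.19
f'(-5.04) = 47.44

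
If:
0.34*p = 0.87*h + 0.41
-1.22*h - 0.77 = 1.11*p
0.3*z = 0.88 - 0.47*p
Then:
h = -0.52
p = -0.12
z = 3.13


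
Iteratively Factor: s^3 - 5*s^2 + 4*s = (s)*(s^2 - 5*s + 4) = s*(s - 4)*(s - 1)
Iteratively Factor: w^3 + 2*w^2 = (w)*(w^2 + 2*w) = w^2*(w + 2)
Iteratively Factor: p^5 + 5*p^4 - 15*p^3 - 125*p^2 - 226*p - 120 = (p + 3)*(p^4 + 2*p^3 - 21*p^2 - 62*p - 40) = (p + 2)*(p + 3)*(p^3 - 21*p - 20) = (p + 1)*(p + 2)*(p + 3)*(p^2 - p - 20) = (p - 5)*(p + 1)*(p + 2)*(p + 3)*(p + 4)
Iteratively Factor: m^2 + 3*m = (m + 3)*(m)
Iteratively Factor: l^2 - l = (l)*(l - 1)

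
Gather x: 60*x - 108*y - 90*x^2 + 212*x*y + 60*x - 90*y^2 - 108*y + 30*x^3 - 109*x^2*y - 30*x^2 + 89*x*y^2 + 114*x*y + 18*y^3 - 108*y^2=30*x^3 + x^2*(-109*y - 120) + x*(89*y^2 + 326*y + 120) + 18*y^3 - 198*y^2 - 216*y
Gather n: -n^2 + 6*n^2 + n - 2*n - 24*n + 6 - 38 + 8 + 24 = 5*n^2 - 25*n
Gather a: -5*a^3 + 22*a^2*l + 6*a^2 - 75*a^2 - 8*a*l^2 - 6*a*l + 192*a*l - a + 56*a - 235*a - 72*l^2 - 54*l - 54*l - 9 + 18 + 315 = -5*a^3 + a^2*(22*l - 69) + a*(-8*l^2 + 186*l - 180) - 72*l^2 - 108*l + 324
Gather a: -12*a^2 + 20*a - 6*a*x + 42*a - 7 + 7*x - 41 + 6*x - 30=-12*a^2 + a*(62 - 6*x) + 13*x - 78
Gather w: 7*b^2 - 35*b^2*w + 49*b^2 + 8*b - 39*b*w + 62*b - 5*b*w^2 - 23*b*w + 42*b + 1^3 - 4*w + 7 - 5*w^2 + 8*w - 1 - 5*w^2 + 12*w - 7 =56*b^2 + 112*b + w^2*(-5*b - 10) + w*(-35*b^2 - 62*b + 16)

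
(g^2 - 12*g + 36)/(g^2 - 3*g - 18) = (g - 6)/(g + 3)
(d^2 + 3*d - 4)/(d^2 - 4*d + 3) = (d + 4)/(d - 3)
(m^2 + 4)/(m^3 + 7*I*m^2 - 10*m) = (m - 2*I)/(m*(m + 5*I))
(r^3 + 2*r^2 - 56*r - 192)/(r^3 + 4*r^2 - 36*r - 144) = (r - 8)/(r - 6)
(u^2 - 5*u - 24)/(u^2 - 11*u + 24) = (u + 3)/(u - 3)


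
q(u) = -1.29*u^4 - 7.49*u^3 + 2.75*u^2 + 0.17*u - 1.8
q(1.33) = -18.37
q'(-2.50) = -73.39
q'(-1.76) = -50.98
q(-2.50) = 81.60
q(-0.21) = -1.65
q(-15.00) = -39413.10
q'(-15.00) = 12276.92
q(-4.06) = 193.59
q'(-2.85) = -78.57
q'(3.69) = -544.74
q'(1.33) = -44.40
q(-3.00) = 120.18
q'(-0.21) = -1.93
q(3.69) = -579.22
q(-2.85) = 108.33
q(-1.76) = 34.88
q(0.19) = -1.72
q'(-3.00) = -79.24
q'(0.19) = 0.37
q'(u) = -5.16*u^3 - 22.47*u^2 + 5.5*u + 0.17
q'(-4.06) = -47.22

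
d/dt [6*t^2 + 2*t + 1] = 12*t + 2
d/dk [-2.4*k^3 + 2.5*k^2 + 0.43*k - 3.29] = -7.2*k^2 + 5.0*k + 0.43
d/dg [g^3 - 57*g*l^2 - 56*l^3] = 3*g^2 - 57*l^2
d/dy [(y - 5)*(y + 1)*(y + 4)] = 3*y^2 - 21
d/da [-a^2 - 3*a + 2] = -2*a - 3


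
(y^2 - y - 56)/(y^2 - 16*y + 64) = (y + 7)/(y - 8)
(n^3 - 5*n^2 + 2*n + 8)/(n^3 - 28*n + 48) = (n + 1)/(n + 6)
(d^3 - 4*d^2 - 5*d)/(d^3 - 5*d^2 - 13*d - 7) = d*(d - 5)/(d^2 - 6*d - 7)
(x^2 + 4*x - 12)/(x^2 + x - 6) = (x + 6)/(x + 3)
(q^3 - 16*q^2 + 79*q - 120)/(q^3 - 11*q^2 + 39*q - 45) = (q - 8)/(q - 3)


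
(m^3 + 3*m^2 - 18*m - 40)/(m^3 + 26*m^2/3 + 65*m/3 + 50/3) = 3*(m - 4)/(3*m + 5)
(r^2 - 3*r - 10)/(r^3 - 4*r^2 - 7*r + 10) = 1/(r - 1)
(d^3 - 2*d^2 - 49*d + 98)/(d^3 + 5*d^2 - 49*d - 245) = (d - 2)/(d + 5)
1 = 1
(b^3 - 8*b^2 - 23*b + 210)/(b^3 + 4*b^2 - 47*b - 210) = (b - 6)/(b + 6)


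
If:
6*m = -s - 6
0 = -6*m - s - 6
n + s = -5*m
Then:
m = -s/6 - 1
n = 5 - s/6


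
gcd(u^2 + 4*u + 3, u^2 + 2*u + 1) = u + 1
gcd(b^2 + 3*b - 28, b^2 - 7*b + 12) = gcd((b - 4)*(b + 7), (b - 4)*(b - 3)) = b - 4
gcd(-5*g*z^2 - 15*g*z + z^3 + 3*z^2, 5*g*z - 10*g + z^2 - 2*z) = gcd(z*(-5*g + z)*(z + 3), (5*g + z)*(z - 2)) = 1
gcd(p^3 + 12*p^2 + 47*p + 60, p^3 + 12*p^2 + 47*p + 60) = p^3 + 12*p^2 + 47*p + 60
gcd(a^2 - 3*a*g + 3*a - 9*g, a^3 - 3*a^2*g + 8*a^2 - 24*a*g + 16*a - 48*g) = a - 3*g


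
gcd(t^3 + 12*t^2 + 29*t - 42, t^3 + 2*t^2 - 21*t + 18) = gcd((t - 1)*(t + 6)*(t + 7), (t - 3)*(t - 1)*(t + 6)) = t^2 + 5*t - 6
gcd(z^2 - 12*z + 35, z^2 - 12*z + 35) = z^2 - 12*z + 35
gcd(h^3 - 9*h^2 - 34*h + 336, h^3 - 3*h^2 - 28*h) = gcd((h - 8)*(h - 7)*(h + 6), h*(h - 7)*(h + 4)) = h - 7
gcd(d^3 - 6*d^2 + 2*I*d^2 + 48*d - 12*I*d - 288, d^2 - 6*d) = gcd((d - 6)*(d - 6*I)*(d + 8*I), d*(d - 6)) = d - 6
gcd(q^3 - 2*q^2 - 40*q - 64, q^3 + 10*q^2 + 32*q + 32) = q^2 + 6*q + 8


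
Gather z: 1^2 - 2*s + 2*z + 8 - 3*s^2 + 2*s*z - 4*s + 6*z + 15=-3*s^2 - 6*s + z*(2*s + 8) + 24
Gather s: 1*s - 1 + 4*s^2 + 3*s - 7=4*s^2 + 4*s - 8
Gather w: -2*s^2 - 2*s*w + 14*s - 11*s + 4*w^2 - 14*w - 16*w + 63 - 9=-2*s^2 + 3*s + 4*w^2 + w*(-2*s - 30) + 54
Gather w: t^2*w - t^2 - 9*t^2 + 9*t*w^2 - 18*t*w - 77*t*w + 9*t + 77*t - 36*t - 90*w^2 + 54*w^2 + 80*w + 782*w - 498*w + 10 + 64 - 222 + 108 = -10*t^2 + 50*t + w^2*(9*t - 36) + w*(t^2 - 95*t + 364) - 40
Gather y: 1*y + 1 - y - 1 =0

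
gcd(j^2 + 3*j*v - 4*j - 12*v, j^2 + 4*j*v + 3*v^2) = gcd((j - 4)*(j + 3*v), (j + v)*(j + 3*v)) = j + 3*v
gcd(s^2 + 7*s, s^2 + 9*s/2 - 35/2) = s + 7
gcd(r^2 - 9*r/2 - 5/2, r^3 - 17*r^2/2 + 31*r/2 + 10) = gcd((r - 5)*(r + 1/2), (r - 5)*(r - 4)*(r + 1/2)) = r^2 - 9*r/2 - 5/2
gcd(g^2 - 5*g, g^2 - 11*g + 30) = g - 5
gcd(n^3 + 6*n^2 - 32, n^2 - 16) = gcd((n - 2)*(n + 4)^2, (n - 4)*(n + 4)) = n + 4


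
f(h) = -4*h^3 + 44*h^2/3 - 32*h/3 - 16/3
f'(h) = -12*h^2 + 88*h/3 - 32/3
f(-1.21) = 36.13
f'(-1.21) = -63.73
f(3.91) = -61.92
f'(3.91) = -79.43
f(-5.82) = 1342.09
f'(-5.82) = -587.86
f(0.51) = -7.49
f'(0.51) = 1.17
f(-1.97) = 103.18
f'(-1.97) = -115.02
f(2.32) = -1.09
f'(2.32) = -7.20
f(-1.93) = 98.64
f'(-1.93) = -111.98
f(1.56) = -1.47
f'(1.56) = 5.89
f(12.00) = -4933.33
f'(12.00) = -1386.67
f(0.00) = -5.33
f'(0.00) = -10.67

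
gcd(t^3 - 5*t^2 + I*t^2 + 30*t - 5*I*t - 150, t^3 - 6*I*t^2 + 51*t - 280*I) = t - 5*I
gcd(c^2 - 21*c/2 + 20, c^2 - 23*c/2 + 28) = c - 8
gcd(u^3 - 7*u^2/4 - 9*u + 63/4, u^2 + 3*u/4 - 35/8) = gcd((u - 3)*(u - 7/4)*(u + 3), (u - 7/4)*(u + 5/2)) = u - 7/4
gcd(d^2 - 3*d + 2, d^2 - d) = d - 1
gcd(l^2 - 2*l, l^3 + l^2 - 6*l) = l^2 - 2*l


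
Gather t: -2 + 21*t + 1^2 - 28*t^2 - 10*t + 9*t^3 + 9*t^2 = 9*t^3 - 19*t^2 + 11*t - 1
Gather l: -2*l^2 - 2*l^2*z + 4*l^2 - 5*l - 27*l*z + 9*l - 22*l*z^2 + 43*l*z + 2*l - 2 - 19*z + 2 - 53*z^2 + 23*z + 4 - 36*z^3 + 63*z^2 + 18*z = l^2*(2 - 2*z) + l*(-22*z^2 + 16*z + 6) - 36*z^3 + 10*z^2 + 22*z + 4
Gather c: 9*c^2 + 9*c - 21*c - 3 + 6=9*c^2 - 12*c + 3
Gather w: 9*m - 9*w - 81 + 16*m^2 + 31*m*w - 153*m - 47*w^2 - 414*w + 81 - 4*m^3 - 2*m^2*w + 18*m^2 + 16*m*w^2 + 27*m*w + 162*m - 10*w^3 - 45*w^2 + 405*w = -4*m^3 + 34*m^2 + 18*m - 10*w^3 + w^2*(16*m - 92) + w*(-2*m^2 + 58*m - 18)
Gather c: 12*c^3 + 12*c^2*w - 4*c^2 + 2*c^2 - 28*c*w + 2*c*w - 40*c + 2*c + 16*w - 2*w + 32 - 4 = 12*c^3 + c^2*(12*w - 2) + c*(-26*w - 38) + 14*w + 28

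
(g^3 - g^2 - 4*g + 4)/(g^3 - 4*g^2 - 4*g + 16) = (g - 1)/(g - 4)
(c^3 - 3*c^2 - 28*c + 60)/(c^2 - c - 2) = (c^2 - c - 30)/(c + 1)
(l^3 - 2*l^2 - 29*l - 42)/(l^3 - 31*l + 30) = (l^3 - 2*l^2 - 29*l - 42)/(l^3 - 31*l + 30)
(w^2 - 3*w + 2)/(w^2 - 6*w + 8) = (w - 1)/(w - 4)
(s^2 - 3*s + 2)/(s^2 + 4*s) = (s^2 - 3*s + 2)/(s*(s + 4))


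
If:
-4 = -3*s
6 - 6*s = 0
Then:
No Solution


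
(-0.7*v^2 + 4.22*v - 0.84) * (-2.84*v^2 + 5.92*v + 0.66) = 1.988*v^4 - 16.1288*v^3 + 26.906*v^2 - 2.1876*v - 0.5544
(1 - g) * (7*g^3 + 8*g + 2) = -7*g^4 + 7*g^3 - 8*g^2 + 6*g + 2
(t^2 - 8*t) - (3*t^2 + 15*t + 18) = -2*t^2 - 23*t - 18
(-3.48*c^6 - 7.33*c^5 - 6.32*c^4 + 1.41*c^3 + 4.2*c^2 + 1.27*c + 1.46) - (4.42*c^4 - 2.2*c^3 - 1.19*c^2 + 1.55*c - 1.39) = -3.48*c^6 - 7.33*c^5 - 10.74*c^4 + 3.61*c^3 + 5.39*c^2 - 0.28*c + 2.85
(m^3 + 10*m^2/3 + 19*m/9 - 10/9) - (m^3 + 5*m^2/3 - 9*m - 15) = 5*m^2/3 + 100*m/9 + 125/9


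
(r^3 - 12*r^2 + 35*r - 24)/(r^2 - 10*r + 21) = (r^2 - 9*r + 8)/(r - 7)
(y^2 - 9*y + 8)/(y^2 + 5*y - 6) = (y - 8)/(y + 6)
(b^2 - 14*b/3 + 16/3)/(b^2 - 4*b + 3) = (3*b^2 - 14*b + 16)/(3*(b^2 - 4*b + 3))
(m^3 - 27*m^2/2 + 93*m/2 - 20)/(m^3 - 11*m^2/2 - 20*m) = (2*m^2 - 11*m + 5)/(m*(2*m + 5))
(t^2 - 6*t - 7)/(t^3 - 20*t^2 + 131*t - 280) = (t + 1)/(t^2 - 13*t + 40)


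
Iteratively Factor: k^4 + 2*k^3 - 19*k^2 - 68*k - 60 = (k + 3)*(k^3 - k^2 - 16*k - 20) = (k + 2)*(k + 3)*(k^2 - 3*k - 10) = (k + 2)^2*(k + 3)*(k - 5)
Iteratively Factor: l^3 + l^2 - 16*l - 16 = (l - 4)*(l^2 + 5*l + 4) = (l - 4)*(l + 1)*(l + 4)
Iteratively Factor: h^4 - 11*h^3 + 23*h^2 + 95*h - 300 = (h - 4)*(h^3 - 7*h^2 - 5*h + 75) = (h - 5)*(h - 4)*(h^2 - 2*h - 15) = (h - 5)^2*(h - 4)*(h + 3)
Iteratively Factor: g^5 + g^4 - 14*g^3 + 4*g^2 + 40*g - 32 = (g - 1)*(g^4 + 2*g^3 - 12*g^2 - 8*g + 32) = (g - 1)*(g + 4)*(g^3 - 2*g^2 - 4*g + 8) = (g - 2)*(g - 1)*(g + 4)*(g^2 - 4) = (g - 2)*(g - 1)*(g + 2)*(g + 4)*(g - 2)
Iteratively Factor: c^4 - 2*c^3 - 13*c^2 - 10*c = (c + 1)*(c^3 - 3*c^2 - 10*c) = (c - 5)*(c + 1)*(c^2 + 2*c) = (c - 5)*(c + 1)*(c + 2)*(c)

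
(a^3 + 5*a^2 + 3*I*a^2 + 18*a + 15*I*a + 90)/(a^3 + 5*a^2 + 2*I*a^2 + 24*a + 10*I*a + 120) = (a - 3*I)/(a - 4*I)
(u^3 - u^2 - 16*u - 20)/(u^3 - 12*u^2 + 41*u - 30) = (u^2 + 4*u + 4)/(u^2 - 7*u + 6)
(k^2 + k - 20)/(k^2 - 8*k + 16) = (k + 5)/(k - 4)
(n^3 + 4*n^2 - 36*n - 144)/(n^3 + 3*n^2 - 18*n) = (n^2 - 2*n - 24)/(n*(n - 3))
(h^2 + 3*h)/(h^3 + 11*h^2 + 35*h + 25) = h*(h + 3)/(h^3 + 11*h^2 + 35*h + 25)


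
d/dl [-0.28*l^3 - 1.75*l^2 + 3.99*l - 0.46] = -0.84*l^2 - 3.5*l + 3.99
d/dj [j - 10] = 1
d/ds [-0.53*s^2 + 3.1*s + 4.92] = 3.1 - 1.06*s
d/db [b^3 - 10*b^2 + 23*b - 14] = 3*b^2 - 20*b + 23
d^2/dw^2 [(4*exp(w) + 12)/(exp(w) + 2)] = 4*(exp(w) - 2)*exp(w)/(exp(3*w) + 6*exp(2*w) + 12*exp(w) + 8)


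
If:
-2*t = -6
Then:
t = 3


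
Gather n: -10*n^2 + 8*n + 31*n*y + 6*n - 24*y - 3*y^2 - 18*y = -10*n^2 + n*(31*y + 14) - 3*y^2 - 42*y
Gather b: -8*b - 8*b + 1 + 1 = 2 - 16*b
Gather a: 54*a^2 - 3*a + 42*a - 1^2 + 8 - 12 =54*a^2 + 39*a - 5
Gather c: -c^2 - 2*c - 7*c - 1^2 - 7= -c^2 - 9*c - 8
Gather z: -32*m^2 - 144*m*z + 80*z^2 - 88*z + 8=-32*m^2 + 80*z^2 + z*(-144*m - 88) + 8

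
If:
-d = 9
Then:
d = -9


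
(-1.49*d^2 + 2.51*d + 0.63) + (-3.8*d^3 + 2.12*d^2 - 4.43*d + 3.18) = -3.8*d^3 + 0.63*d^2 - 1.92*d + 3.81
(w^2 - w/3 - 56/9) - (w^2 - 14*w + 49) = 41*w/3 - 497/9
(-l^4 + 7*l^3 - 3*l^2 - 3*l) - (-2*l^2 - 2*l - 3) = -l^4 + 7*l^3 - l^2 - l + 3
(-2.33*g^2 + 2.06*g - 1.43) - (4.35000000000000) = -2.33*g^2 + 2.06*g - 5.78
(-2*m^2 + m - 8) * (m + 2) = -2*m^3 - 3*m^2 - 6*m - 16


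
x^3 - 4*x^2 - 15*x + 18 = (x - 6)*(x - 1)*(x + 3)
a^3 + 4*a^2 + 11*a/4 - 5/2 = (a - 1/2)*(a + 2)*(a + 5/2)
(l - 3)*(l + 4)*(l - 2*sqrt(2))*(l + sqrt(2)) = l^4 - sqrt(2)*l^3 + l^3 - 16*l^2 - sqrt(2)*l^2 - 4*l + 12*sqrt(2)*l + 48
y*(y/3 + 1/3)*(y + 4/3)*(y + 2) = y^4/3 + 13*y^3/9 + 2*y^2 + 8*y/9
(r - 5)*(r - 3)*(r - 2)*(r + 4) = r^4 - 6*r^3 - 9*r^2 + 94*r - 120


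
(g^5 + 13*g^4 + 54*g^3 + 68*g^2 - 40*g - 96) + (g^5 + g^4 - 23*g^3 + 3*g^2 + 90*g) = 2*g^5 + 14*g^4 + 31*g^3 + 71*g^2 + 50*g - 96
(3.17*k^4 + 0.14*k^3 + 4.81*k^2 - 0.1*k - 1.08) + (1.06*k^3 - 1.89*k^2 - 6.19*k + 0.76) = 3.17*k^4 + 1.2*k^3 + 2.92*k^2 - 6.29*k - 0.32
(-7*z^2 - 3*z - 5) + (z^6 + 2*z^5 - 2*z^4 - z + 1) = z^6 + 2*z^5 - 2*z^4 - 7*z^2 - 4*z - 4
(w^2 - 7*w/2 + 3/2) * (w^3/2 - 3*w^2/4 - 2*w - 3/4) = w^5/2 - 5*w^4/2 + 11*w^3/8 + 41*w^2/8 - 3*w/8 - 9/8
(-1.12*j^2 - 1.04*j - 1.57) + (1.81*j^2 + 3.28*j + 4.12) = 0.69*j^2 + 2.24*j + 2.55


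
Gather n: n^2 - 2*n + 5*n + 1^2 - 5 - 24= n^2 + 3*n - 28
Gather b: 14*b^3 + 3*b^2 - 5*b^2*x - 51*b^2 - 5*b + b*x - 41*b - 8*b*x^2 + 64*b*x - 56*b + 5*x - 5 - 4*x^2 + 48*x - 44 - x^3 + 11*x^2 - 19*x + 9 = 14*b^3 + b^2*(-5*x - 48) + b*(-8*x^2 + 65*x - 102) - x^3 + 7*x^2 + 34*x - 40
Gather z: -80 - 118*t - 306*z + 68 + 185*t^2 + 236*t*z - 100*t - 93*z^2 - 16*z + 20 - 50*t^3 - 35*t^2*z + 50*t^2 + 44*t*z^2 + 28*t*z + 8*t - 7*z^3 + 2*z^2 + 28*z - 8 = -50*t^3 + 235*t^2 - 210*t - 7*z^3 + z^2*(44*t - 91) + z*(-35*t^2 + 264*t - 294)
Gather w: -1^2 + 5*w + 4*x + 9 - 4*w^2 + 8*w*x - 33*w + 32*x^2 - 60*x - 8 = -4*w^2 + w*(8*x - 28) + 32*x^2 - 56*x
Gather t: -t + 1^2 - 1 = -t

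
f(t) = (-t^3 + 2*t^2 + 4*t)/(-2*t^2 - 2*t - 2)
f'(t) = (4*t + 2)*(-t^3 + 2*t^2 + 4*t)/(-2*t^2 - 2*t - 2)^2 + (-3*t^2 + 4*t + 4)/(-2*t^2 - 2*t - 2)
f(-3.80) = -2.94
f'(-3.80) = 0.67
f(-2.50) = -1.91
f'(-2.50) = 1.00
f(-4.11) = -3.15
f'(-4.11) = 0.64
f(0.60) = -0.74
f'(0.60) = -0.53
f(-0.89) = 0.70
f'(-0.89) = 1.68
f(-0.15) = 0.32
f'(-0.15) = -2.16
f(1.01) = -0.83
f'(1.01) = 0.01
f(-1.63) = -0.77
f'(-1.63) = 1.73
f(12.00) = 4.43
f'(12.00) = 0.50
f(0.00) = 0.00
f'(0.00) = -2.00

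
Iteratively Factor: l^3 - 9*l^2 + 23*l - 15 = (l - 5)*(l^2 - 4*l + 3) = (l - 5)*(l - 3)*(l - 1)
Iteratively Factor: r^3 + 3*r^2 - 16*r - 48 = (r + 3)*(r^2 - 16) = (r - 4)*(r + 3)*(r + 4)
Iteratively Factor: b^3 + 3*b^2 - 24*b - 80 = (b + 4)*(b^2 - b - 20) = (b - 5)*(b + 4)*(b + 4)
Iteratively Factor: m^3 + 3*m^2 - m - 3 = (m - 1)*(m^2 + 4*m + 3) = (m - 1)*(m + 3)*(m + 1)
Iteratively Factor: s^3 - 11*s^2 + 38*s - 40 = (s - 4)*(s^2 - 7*s + 10) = (s - 4)*(s - 2)*(s - 5)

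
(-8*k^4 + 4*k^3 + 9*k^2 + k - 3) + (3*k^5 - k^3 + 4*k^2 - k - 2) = 3*k^5 - 8*k^4 + 3*k^3 + 13*k^2 - 5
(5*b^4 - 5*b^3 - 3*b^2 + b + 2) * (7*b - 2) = 35*b^5 - 45*b^4 - 11*b^3 + 13*b^2 + 12*b - 4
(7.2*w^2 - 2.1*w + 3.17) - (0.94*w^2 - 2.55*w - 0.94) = 6.26*w^2 + 0.45*w + 4.11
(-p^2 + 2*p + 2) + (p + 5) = -p^2 + 3*p + 7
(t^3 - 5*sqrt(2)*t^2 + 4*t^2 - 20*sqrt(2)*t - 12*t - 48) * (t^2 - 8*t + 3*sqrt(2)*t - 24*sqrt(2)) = t^5 - 4*t^4 - 2*sqrt(2)*t^4 - 74*t^3 + 8*sqrt(2)*t^3 + 28*sqrt(2)*t^2 + 168*t^2 + 144*sqrt(2)*t + 1344*t + 1152*sqrt(2)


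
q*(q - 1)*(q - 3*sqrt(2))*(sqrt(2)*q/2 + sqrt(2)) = sqrt(2)*q^4/2 - 3*q^3 + sqrt(2)*q^3/2 - 3*q^2 - sqrt(2)*q^2 + 6*q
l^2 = l^2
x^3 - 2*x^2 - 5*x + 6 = (x - 3)*(x - 1)*(x + 2)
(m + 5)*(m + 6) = m^2 + 11*m + 30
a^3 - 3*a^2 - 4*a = a*(a - 4)*(a + 1)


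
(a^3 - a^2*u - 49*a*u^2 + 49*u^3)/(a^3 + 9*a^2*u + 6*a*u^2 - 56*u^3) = (-a^2 + 8*a*u - 7*u^2)/(-a^2 - 2*a*u + 8*u^2)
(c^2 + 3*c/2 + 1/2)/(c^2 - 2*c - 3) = (c + 1/2)/(c - 3)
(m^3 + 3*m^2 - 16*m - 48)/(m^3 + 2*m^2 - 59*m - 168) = (m^2 - 16)/(m^2 - m - 56)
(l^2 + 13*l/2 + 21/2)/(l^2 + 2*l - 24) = (2*l^2 + 13*l + 21)/(2*(l^2 + 2*l - 24))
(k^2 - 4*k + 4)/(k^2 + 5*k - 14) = (k - 2)/(k + 7)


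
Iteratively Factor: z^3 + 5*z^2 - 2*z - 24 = (z + 3)*(z^2 + 2*z - 8) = (z - 2)*(z + 3)*(z + 4)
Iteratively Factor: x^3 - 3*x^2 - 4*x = (x + 1)*(x^2 - 4*x) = x*(x + 1)*(x - 4)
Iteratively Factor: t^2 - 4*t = (t)*(t - 4)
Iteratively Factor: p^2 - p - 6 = (p + 2)*(p - 3)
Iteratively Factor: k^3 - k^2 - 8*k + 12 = (k + 3)*(k^2 - 4*k + 4) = (k - 2)*(k + 3)*(k - 2)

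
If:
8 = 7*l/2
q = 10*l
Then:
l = 16/7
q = 160/7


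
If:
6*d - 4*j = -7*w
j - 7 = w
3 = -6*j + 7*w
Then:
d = -107/6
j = 52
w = 45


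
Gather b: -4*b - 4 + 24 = 20 - 4*b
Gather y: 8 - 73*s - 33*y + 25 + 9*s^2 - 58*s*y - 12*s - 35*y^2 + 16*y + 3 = 9*s^2 - 85*s - 35*y^2 + y*(-58*s - 17) + 36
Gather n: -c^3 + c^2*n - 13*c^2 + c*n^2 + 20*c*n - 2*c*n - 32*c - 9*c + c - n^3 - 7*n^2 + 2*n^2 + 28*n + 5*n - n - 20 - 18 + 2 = -c^3 - 13*c^2 - 40*c - n^3 + n^2*(c - 5) + n*(c^2 + 18*c + 32) - 36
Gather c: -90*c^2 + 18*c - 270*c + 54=-90*c^2 - 252*c + 54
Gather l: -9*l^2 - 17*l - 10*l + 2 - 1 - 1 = -9*l^2 - 27*l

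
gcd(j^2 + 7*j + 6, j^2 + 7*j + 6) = j^2 + 7*j + 6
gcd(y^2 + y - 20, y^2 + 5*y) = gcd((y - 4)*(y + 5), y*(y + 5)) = y + 5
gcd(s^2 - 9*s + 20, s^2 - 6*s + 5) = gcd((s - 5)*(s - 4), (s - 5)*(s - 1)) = s - 5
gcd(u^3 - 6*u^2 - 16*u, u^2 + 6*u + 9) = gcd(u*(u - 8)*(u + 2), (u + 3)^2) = 1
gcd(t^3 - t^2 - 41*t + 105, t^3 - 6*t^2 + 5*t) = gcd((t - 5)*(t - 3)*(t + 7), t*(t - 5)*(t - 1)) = t - 5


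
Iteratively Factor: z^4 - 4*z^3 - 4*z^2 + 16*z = (z)*(z^3 - 4*z^2 - 4*z + 16) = z*(z + 2)*(z^2 - 6*z + 8) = z*(z - 2)*(z + 2)*(z - 4)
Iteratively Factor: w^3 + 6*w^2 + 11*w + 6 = (w + 3)*(w^2 + 3*w + 2) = (w + 2)*(w + 3)*(w + 1)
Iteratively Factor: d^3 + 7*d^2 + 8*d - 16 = (d + 4)*(d^2 + 3*d - 4) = (d + 4)^2*(d - 1)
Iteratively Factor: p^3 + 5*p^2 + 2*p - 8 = (p + 2)*(p^2 + 3*p - 4) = (p - 1)*(p + 2)*(p + 4)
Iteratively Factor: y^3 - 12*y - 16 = (y - 4)*(y^2 + 4*y + 4) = (y - 4)*(y + 2)*(y + 2)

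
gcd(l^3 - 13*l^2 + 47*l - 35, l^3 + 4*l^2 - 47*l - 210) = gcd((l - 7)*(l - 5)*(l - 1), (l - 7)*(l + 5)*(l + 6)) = l - 7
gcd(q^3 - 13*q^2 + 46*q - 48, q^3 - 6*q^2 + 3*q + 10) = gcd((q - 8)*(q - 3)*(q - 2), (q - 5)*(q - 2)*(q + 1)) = q - 2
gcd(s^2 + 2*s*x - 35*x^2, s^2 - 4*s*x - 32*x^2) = 1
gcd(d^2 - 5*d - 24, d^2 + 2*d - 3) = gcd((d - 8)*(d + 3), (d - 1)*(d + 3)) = d + 3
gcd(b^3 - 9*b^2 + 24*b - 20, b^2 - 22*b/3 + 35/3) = b - 5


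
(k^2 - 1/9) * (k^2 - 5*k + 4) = k^4 - 5*k^3 + 35*k^2/9 + 5*k/9 - 4/9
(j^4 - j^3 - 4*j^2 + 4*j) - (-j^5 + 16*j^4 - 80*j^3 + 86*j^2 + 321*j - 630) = j^5 - 15*j^4 + 79*j^3 - 90*j^2 - 317*j + 630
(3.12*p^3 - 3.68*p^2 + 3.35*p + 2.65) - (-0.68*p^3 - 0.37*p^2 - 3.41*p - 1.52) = 3.8*p^3 - 3.31*p^2 + 6.76*p + 4.17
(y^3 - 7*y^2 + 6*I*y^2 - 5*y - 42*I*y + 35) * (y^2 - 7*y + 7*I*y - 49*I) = y^5 - 14*y^4 + 13*I*y^4 + 2*y^3 - 182*I*y^3 + 658*y^2 + 602*I*y^2 - 2303*y + 490*I*y - 1715*I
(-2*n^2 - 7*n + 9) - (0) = -2*n^2 - 7*n + 9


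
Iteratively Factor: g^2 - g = (g - 1)*(g)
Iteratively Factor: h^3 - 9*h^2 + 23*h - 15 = (h - 5)*(h^2 - 4*h + 3) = (h - 5)*(h - 3)*(h - 1)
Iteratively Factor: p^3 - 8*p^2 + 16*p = (p - 4)*(p^2 - 4*p) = (p - 4)^2*(p)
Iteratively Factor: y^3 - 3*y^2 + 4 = (y - 2)*(y^2 - y - 2) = (y - 2)^2*(y + 1)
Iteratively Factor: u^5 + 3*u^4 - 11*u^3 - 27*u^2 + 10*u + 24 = (u + 1)*(u^4 + 2*u^3 - 13*u^2 - 14*u + 24) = (u - 3)*(u + 1)*(u^3 + 5*u^2 + 2*u - 8) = (u - 3)*(u + 1)*(u + 2)*(u^2 + 3*u - 4) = (u - 3)*(u + 1)*(u + 2)*(u + 4)*(u - 1)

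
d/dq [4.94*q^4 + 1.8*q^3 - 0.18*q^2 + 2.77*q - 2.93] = 19.76*q^3 + 5.4*q^2 - 0.36*q + 2.77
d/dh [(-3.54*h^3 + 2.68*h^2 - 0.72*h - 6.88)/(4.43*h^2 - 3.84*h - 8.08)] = (-15.6822*h^4 + 27.1872*h^3 + 78.708*h^2 + 17.648*h - 20.6016)/(19.6249*h^4 - 34.0224*h^3 - 56.8432*h^2 + 62.0544*h + 65.2864)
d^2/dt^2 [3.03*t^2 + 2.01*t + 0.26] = 6.06000000000000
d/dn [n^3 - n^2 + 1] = n*(3*n - 2)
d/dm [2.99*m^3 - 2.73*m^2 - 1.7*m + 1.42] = 8.97*m^2 - 5.46*m - 1.7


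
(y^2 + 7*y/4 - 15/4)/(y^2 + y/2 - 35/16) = 4*(y + 3)/(4*y + 7)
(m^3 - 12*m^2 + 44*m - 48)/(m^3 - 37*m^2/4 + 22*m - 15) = 4*(m - 4)/(4*m - 5)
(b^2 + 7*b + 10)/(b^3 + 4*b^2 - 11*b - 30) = 1/(b - 3)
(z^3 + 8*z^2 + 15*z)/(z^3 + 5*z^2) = (z + 3)/z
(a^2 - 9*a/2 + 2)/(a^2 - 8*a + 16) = (a - 1/2)/(a - 4)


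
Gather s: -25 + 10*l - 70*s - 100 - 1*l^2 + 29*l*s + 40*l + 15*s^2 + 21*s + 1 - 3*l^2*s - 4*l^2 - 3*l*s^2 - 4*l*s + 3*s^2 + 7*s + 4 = -5*l^2 + 50*l + s^2*(18 - 3*l) + s*(-3*l^2 + 25*l - 42) - 120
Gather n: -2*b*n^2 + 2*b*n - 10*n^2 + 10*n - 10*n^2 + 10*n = n^2*(-2*b - 20) + n*(2*b + 20)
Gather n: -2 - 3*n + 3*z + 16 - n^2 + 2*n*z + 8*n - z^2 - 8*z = -n^2 + n*(2*z + 5) - z^2 - 5*z + 14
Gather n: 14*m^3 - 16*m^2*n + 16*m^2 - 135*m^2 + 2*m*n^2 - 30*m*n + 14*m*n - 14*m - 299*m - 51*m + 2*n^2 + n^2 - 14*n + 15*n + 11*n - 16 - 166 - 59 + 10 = 14*m^3 - 119*m^2 - 364*m + n^2*(2*m + 3) + n*(-16*m^2 - 16*m + 12) - 231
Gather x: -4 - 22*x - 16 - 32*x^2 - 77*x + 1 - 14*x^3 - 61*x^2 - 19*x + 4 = -14*x^3 - 93*x^2 - 118*x - 15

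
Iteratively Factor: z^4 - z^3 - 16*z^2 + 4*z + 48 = (z - 4)*(z^3 + 3*z^2 - 4*z - 12) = (z - 4)*(z + 3)*(z^2 - 4) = (z - 4)*(z - 2)*(z + 3)*(z + 2)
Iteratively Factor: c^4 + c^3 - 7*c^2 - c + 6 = (c - 1)*(c^3 + 2*c^2 - 5*c - 6) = (c - 1)*(c + 3)*(c^2 - c - 2) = (c - 1)*(c + 1)*(c + 3)*(c - 2)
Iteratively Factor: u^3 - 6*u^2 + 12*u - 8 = (u - 2)*(u^2 - 4*u + 4) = (u - 2)^2*(u - 2)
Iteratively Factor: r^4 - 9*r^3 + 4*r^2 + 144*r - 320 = (r - 5)*(r^3 - 4*r^2 - 16*r + 64) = (r - 5)*(r - 4)*(r^2 - 16) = (r - 5)*(r - 4)^2*(r + 4)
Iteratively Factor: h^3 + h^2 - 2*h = (h)*(h^2 + h - 2) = h*(h - 1)*(h + 2)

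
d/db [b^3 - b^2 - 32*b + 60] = 3*b^2 - 2*b - 32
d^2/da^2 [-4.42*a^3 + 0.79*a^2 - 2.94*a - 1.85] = 1.58 - 26.52*a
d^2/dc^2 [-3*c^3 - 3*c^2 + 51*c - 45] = -18*c - 6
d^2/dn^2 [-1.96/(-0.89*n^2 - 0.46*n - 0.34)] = (-3.105032*n^2 - 1.604848*n + 1.96*(1.78*n + 0.46)*(3.56*n + 0.92) - 1.186192)/(0.89*n^2 + 0.46*n + 0.34)^3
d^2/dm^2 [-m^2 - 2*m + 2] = -2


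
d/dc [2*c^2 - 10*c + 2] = 4*c - 10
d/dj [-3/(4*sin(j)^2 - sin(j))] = 3*(8/tan(j) - cos(j)/sin(j)^2)/(4*sin(j) - 1)^2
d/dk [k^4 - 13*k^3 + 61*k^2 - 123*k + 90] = 4*k^3 - 39*k^2 + 122*k - 123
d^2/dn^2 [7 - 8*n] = 0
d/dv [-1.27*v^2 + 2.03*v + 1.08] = 2.03 - 2.54*v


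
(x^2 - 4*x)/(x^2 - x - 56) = x*(4 - x)/(-x^2 + x + 56)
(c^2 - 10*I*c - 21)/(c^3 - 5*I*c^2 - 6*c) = (c - 7*I)/(c*(c - 2*I))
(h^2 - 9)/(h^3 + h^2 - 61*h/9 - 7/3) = 9*(h - 3)/(9*h^2 - 18*h - 7)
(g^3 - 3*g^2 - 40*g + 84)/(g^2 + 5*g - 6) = (g^2 - 9*g + 14)/(g - 1)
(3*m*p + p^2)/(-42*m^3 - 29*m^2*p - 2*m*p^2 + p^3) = p/(-14*m^2 - 5*m*p + p^2)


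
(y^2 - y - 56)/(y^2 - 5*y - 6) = (-y^2 + y + 56)/(-y^2 + 5*y + 6)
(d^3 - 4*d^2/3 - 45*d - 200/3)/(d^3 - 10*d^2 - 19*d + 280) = (d + 5/3)/(d - 7)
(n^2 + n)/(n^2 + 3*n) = (n + 1)/(n + 3)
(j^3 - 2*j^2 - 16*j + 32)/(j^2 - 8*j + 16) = (j^2 + 2*j - 8)/(j - 4)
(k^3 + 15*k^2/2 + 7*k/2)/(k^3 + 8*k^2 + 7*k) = (k + 1/2)/(k + 1)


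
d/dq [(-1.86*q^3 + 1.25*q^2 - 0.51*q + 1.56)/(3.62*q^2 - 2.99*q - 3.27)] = (-6.7332*q^4 + 11.1228*q^3 + 16.3553*q^2 - 19.4694*q + 6.3321)/(13.1044*q^4 - 21.6476*q^3 - 14.7347*q^2 + 19.5546*q + 10.6929)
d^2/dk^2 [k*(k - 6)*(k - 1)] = 6*k - 14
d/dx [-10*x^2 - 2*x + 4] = -20*x - 2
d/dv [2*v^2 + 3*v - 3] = 4*v + 3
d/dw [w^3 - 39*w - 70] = 3*w^2 - 39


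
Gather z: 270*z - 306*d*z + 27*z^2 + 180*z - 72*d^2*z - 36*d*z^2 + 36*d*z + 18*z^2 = z^2*(45 - 36*d) + z*(-72*d^2 - 270*d + 450)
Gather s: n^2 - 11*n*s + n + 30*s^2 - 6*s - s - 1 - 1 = n^2 + n + 30*s^2 + s*(-11*n - 7) - 2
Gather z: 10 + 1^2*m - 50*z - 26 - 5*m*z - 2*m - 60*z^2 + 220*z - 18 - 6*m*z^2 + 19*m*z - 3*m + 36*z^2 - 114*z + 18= -4*m + z^2*(-6*m - 24) + z*(14*m + 56) - 16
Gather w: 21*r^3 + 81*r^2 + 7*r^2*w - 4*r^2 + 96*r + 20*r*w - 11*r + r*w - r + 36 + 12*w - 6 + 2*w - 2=21*r^3 + 77*r^2 + 84*r + w*(7*r^2 + 21*r + 14) + 28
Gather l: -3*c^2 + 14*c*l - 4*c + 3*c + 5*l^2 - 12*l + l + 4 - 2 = -3*c^2 - c + 5*l^2 + l*(14*c - 11) + 2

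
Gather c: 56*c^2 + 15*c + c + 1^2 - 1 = 56*c^2 + 16*c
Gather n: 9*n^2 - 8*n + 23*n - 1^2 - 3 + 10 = 9*n^2 + 15*n + 6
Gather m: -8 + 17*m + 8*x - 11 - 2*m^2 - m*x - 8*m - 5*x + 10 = -2*m^2 + m*(9 - x) + 3*x - 9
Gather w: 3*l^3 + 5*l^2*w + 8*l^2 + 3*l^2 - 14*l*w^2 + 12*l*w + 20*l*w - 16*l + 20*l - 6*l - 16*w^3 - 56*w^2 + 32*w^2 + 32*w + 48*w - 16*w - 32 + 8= 3*l^3 + 11*l^2 - 2*l - 16*w^3 + w^2*(-14*l - 24) + w*(5*l^2 + 32*l + 64) - 24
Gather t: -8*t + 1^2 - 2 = -8*t - 1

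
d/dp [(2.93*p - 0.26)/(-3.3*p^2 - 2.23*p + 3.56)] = (9.669*p^2 - 1.716*p + 9.851)/(10.89*p^4 + 14.718*p^3 - 18.5231*p^2 - 15.8776*p + 12.6736)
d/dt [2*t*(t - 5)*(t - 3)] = 6*t^2 - 32*t + 30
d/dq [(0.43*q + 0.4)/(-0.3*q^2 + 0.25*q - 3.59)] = (0.129*q^2 + 0.24*q - 1.6437)/(0.09*q^4 - 0.15*q^3 + 2.2165*q^2 - 1.795*q + 12.8881)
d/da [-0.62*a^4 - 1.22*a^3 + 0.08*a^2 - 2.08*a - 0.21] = -2.48*a^3 - 3.66*a^2 + 0.16*a - 2.08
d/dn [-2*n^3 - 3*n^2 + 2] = 6*n*(-n - 1)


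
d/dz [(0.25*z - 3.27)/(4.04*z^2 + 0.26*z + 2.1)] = (-1.01*z^2 + 26.4216*z + 1.3752)/(16.3216*z^4 + 2.1008*z^3 + 17.0356*z^2 + 1.092*z + 4.41)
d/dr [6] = 0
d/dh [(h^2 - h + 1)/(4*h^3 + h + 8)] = ((2*h - 1)*(4*h^3 + h + 8) - (12*h^2 + 1)*(h^2 - h + 1))/(4*h^3 + h + 8)^2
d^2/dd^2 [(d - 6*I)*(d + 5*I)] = 2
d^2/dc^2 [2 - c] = 0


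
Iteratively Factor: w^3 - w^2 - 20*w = (w)*(w^2 - w - 20) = w*(w - 5)*(w + 4)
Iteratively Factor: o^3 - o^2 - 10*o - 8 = (o + 1)*(o^2 - 2*o - 8) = (o + 1)*(o + 2)*(o - 4)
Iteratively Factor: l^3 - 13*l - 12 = (l - 4)*(l^2 + 4*l + 3) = (l - 4)*(l + 3)*(l + 1)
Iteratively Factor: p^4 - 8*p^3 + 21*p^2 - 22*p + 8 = (p - 4)*(p^3 - 4*p^2 + 5*p - 2) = (p - 4)*(p - 1)*(p^2 - 3*p + 2) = (p - 4)*(p - 2)*(p - 1)*(p - 1)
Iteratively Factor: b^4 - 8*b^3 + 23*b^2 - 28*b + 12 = (b - 3)*(b^3 - 5*b^2 + 8*b - 4) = (b - 3)*(b - 2)*(b^2 - 3*b + 2) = (b - 3)*(b - 2)^2*(b - 1)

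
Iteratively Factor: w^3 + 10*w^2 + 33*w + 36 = (w + 4)*(w^2 + 6*w + 9) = (w + 3)*(w + 4)*(w + 3)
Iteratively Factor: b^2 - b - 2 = (b + 1)*(b - 2)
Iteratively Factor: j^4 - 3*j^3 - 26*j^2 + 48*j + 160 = (j + 4)*(j^3 - 7*j^2 + 2*j + 40) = (j + 2)*(j + 4)*(j^2 - 9*j + 20) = (j - 4)*(j + 2)*(j + 4)*(j - 5)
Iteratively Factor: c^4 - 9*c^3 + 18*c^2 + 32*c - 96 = (c - 4)*(c^3 - 5*c^2 - 2*c + 24) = (c - 4)^2*(c^2 - c - 6) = (c - 4)^2*(c + 2)*(c - 3)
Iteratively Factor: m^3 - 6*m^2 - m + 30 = (m + 2)*(m^2 - 8*m + 15) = (m - 3)*(m + 2)*(m - 5)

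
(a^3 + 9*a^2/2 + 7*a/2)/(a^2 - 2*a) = (2*a^2 + 9*a + 7)/(2*(a - 2))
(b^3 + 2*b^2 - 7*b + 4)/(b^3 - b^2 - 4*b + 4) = (b^2 + 3*b - 4)/(b^2 - 4)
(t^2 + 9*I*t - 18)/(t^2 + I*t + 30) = (t + 3*I)/(t - 5*I)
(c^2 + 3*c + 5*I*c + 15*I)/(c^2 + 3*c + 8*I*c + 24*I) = (c + 5*I)/(c + 8*I)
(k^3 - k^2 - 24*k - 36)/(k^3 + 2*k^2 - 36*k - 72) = (k + 3)/(k + 6)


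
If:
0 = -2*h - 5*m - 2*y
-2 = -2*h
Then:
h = 1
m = -2*y/5 - 2/5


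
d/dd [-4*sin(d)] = -4*cos(d)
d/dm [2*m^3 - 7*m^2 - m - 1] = 6*m^2 - 14*m - 1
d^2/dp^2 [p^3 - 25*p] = 6*p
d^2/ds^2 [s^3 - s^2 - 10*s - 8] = 6*s - 2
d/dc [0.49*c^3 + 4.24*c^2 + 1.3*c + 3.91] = 1.47*c^2 + 8.48*c + 1.3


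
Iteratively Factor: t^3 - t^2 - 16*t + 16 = (t - 1)*(t^2 - 16) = (t - 1)*(t + 4)*(t - 4)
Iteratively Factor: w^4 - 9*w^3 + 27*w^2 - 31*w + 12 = (w - 4)*(w^3 - 5*w^2 + 7*w - 3) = (w - 4)*(w - 1)*(w^2 - 4*w + 3) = (w - 4)*(w - 3)*(w - 1)*(w - 1)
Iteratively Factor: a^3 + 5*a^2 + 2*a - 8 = (a - 1)*(a^2 + 6*a + 8) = (a - 1)*(a + 2)*(a + 4)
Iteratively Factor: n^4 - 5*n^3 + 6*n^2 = (n)*(n^3 - 5*n^2 + 6*n) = n^2*(n^2 - 5*n + 6) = n^2*(n - 3)*(n - 2)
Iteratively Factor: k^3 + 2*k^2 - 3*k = (k + 3)*(k^2 - k) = (k - 1)*(k + 3)*(k)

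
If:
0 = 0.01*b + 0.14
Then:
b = -14.00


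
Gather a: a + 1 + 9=a + 10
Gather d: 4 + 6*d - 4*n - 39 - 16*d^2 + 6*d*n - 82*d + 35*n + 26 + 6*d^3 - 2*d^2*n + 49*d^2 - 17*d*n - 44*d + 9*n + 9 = 6*d^3 + d^2*(33 - 2*n) + d*(-11*n - 120) + 40*n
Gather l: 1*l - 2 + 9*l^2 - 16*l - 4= 9*l^2 - 15*l - 6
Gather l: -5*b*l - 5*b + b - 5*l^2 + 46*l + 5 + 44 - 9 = -4*b - 5*l^2 + l*(46 - 5*b) + 40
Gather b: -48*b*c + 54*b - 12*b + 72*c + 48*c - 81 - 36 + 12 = b*(42 - 48*c) + 120*c - 105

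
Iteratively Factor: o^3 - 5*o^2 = (o - 5)*(o^2) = o*(o - 5)*(o)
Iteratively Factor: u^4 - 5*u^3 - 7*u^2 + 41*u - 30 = (u + 3)*(u^3 - 8*u^2 + 17*u - 10) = (u - 5)*(u + 3)*(u^2 - 3*u + 2) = (u - 5)*(u - 1)*(u + 3)*(u - 2)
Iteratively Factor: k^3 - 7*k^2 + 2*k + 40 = (k - 4)*(k^2 - 3*k - 10) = (k - 4)*(k + 2)*(k - 5)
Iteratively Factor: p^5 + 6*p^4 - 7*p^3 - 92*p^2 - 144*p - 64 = (p - 4)*(p^4 + 10*p^3 + 33*p^2 + 40*p + 16) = (p - 4)*(p + 4)*(p^3 + 6*p^2 + 9*p + 4) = (p - 4)*(p + 4)^2*(p^2 + 2*p + 1) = (p - 4)*(p + 1)*(p + 4)^2*(p + 1)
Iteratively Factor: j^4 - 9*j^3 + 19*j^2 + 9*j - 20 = (j - 5)*(j^3 - 4*j^2 - j + 4) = (j - 5)*(j - 4)*(j^2 - 1) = (j - 5)*(j - 4)*(j - 1)*(j + 1)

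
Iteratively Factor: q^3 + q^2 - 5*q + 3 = (q - 1)*(q^2 + 2*q - 3) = (q - 1)^2*(q + 3)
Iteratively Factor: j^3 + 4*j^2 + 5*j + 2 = (j + 2)*(j^2 + 2*j + 1) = (j + 1)*(j + 2)*(j + 1)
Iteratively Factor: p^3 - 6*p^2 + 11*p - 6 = (p - 3)*(p^2 - 3*p + 2) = (p - 3)*(p - 2)*(p - 1)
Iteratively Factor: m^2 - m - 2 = (m + 1)*(m - 2)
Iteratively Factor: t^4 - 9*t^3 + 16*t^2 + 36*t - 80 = (t + 2)*(t^3 - 11*t^2 + 38*t - 40) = (t - 4)*(t + 2)*(t^2 - 7*t + 10) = (t - 5)*(t - 4)*(t + 2)*(t - 2)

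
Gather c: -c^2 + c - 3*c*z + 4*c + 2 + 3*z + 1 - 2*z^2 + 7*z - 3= -c^2 + c*(5 - 3*z) - 2*z^2 + 10*z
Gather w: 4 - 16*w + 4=8 - 16*w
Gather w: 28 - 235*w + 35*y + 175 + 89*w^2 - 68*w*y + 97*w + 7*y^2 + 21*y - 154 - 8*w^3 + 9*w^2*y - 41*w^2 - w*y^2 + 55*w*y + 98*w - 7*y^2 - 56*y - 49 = -8*w^3 + w^2*(9*y + 48) + w*(-y^2 - 13*y - 40)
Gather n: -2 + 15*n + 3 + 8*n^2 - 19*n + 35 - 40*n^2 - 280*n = -32*n^2 - 284*n + 36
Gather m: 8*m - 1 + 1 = 8*m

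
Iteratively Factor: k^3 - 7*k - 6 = (k + 1)*(k^2 - k - 6) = (k - 3)*(k + 1)*(k + 2)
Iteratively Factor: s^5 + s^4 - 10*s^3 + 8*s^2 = (s - 1)*(s^4 + 2*s^3 - 8*s^2) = s*(s - 1)*(s^3 + 2*s^2 - 8*s) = s^2*(s - 1)*(s^2 + 2*s - 8) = s^2*(s - 2)*(s - 1)*(s + 4)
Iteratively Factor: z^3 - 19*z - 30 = (z + 2)*(z^2 - 2*z - 15) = (z - 5)*(z + 2)*(z + 3)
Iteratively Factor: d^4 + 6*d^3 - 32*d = (d)*(d^3 + 6*d^2 - 32) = d*(d - 2)*(d^2 + 8*d + 16) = d*(d - 2)*(d + 4)*(d + 4)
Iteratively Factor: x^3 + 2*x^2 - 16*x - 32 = (x - 4)*(x^2 + 6*x + 8) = (x - 4)*(x + 4)*(x + 2)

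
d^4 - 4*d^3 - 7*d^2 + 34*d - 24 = (d - 4)*(d - 2)*(d - 1)*(d + 3)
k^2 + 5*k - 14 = (k - 2)*(k + 7)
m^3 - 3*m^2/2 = m^2*(m - 3/2)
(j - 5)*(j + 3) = j^2 - 2*j - 15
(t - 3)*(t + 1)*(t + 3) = t^3 + t^2 - 9*t - 9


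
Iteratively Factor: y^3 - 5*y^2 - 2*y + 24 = (y - 4)*(y^2 - y - 6) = (y - 4)*(y - 3)*(y + 2)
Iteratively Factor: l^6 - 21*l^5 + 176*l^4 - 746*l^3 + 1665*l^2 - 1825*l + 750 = (l - 5)*(l^5 - 16*l^4 + 96*l^3 - 266*l^2 + 335*l - 150) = (l - 5)*(l - 3)*(l^4 - 13*l^3 + 57*l^2 - 95*l + 50) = (l - 5)^2*(l - 3)*(l^3 - 8*l^2 + 17*l - 10) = (l - 5)^2*(l - 3)*(l - 1)*(l^2 - 7*l + 10) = (l - 5)^2*(l - 3)*(l - 2)*(l - 1)*(l - 5)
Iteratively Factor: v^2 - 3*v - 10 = (v - 5)*(v + 2)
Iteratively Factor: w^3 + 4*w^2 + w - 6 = (w + 2)*(w^2 + 2*w - 3) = (w + 2)*(w + 3)*(w - 1)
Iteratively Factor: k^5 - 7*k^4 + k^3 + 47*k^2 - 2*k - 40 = (k + 2)*(k^4 - 9*k^3 + 19*k^2 + 9*k - 20) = (k - 4)*(k + 2)*(k^3 - 5*k^2 - k + 5) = (k - 4)*(k - 1)*(k + 2)*(k^2 - 4*k - 5) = (k - 5)*(k - 4)*(k - 1)*(k + 2)*(k + 1)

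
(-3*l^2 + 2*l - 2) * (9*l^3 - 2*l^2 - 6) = -27*l^5 + 24*l^4 - 22*l^3 + 22*l^2 - 12*l + 12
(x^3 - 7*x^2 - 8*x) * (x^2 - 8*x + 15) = x^5 - 15*x^4 + 63*x^3 - 41*x^2 - 120*x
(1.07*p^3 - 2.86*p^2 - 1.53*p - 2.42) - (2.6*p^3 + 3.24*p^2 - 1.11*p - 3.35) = -1.53*p^3 - 6.1*p^2 - 0.42*p + 0.93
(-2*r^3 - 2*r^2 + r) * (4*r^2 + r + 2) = -8*r^5 - 10*r^4 - 2*r^3 - 3*r^2 + 2*r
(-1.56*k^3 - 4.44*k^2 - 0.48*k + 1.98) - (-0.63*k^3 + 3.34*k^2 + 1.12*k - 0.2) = -0.93*k^3 - 7.78*k^2 - 1.6*k + 2.18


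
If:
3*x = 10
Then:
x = 10/3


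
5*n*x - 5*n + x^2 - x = (5*n + x)*(x - 1)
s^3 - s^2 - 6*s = s*(s - 3)*(s + 2)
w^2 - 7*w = w*(w - 7)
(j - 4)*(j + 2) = j^2 - 2*j - 8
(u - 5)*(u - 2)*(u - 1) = u^3 - 8*u^2 + 17*u - 10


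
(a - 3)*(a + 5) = a^2 + 2*a - 15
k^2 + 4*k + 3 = (k + 1)*(k + 3)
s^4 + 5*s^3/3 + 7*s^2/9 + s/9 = s*(s + 1/3)^2*(s + 1)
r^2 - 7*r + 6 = (r - 6)*(r - 1)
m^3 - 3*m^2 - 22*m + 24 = (m - 6)*(m - 1)*(m + 4)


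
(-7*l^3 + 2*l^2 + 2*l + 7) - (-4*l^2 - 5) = -7*l^3 + 6*l^2 + 2*l + 12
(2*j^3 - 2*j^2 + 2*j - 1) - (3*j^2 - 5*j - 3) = 2*j^3 - 5*j^2 + 7*j + 2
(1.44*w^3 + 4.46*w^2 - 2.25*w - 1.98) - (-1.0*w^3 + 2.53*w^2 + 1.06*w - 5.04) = 2.44*w^3 + 1.93*w^2 - 3.31*w + 3.06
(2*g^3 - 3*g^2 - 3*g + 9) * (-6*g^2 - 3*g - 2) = -12*g^5 + 12*g^4 + 23*g^3 - 39*g^2 - 21*g - 18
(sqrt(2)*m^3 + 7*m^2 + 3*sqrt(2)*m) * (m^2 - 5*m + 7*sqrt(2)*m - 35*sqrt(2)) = sqrt(2)*m^5 - 5*sqrt(2)*m^4 + 21*m^4 - 105*m^3 + 52*sqrt(2)*m^3 - 260*sqrt(2)*m^2 + 42*m^2 - 210*m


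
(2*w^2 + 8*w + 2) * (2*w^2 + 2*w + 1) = 4*w^4 + 20*w^3 + 22*w^2 + 12*w + 2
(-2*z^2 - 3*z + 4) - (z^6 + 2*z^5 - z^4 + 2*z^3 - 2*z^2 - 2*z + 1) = -z^6 - 2*z^5 + z^4 - 2*z^3 - z + 3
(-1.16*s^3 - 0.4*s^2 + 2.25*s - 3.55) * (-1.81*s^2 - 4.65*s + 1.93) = 2.0996*s^5 + 6.118*s^4 - 4.4513*s^3 - 4.809*s^2 + 20.85*s - 6.8515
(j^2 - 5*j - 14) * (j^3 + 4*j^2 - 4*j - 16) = j^5 - j^4 - 38*j^3 - 52*j^2 + 136*j + 224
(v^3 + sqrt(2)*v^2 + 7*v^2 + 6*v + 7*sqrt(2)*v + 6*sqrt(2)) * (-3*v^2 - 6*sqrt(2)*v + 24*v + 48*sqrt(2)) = -3*v^5 - 9*sqrt(2)*v^4 + 3*v^4 + 9*sqrt(2)*v^3 + 138*v^3 + 156*v^2 + 450*sqrt(2)*v^2 + 600*v + 432*sqrt(2)*v + 576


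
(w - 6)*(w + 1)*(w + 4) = w^3 - w^2 - 26*w - 24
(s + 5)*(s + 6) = s^2 + 11*s + 30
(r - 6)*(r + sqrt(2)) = r^2 - 6*r + sqrt(2)*r - 6*sqrt(2)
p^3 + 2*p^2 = p^2*(p + 2)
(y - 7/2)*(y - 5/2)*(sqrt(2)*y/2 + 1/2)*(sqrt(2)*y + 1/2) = y^4 - 6*y^3 + 3*sqrt(2)*y^3/4 - 9*sqrt(2)*y^2/2 + 9*y^2 - 3*y/2 + 105*sqrt(2)*y/16 + 35/16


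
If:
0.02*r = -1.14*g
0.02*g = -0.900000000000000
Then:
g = -45.00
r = 2565.00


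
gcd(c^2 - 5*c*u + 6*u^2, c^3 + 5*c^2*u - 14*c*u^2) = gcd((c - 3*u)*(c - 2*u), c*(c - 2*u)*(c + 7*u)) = -c + 2*u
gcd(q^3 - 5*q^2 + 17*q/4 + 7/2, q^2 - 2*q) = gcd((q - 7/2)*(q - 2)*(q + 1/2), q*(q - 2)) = q - 2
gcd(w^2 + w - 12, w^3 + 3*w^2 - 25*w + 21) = w - 3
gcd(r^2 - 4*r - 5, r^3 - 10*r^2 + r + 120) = r - 5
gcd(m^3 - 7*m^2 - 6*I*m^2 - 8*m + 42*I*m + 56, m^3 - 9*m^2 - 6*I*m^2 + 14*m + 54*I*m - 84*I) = m - 7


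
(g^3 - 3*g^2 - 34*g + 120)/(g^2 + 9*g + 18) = (g^2 - 9*g + 20)/(g + 3)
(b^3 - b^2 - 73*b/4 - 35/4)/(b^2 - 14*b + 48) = (b^3 - b^2 - 73*b/4 - 35/4)/(b^2 - 14*b + 48)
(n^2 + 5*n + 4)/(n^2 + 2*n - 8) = (n + 1)/(n - 2)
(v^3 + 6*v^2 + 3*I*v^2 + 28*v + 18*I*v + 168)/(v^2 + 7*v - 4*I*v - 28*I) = (v^2 + v*(6 + 7*I) + 42*I)/(v + 7)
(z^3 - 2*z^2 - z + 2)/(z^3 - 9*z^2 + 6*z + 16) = (z - 1)/(z - 8)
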